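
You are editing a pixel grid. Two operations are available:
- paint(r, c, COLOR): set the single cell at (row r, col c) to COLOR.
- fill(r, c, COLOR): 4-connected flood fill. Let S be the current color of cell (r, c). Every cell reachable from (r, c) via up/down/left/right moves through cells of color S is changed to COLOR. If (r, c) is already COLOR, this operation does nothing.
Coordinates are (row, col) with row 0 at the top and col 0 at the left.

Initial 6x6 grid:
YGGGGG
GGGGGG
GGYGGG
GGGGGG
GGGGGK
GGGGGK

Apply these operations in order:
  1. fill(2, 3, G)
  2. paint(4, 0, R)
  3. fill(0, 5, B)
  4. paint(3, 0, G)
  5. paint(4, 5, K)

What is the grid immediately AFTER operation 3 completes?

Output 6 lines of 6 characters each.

After op 1 fill(2,3,G) [0 cells changed]:
YGGGGG
GGGGGG
GGYGGG
GGGGGG
GGGGGK
GGGGGK
After op 2 paint(4,0,R):
YGGGGG
GGGGGG
GGYGGG
GGGGGG
RGGGGK
GGGGGK
After op 3 fill(0,5,B) [31 cells changed]:
YBBBBB
BBBBBB
BBYBBB
BBBBBB
RBBBBK
BBBBBK

Answer: YBBBBB
BBBBBB
BBYBBB
BBBBBB
RBBBBK
BBBBBK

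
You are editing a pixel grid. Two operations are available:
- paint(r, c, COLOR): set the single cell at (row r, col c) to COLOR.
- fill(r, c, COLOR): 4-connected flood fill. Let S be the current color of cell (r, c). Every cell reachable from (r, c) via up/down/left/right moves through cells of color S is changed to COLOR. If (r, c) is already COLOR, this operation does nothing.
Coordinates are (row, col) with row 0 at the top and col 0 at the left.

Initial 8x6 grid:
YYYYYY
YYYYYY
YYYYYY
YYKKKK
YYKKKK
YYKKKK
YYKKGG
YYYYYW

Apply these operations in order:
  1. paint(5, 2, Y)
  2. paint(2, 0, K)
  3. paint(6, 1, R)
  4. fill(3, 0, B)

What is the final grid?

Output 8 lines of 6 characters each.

After op 1 paint(5,2,Y):
YYYYYY
YYYYYY
YYYYYY
YYKKKK
YYKKKK
YYYKKK
YYKKGG
YYYYYW
After op 2 paint(2,0,K):
YYYYYY
YYYYYY
KYYYYY
YYKKKK
YYKKKK
YYYKKK
YYKKGG
YYYYYW
After op 3 paint(6,1,R):
YYYYYY
YYYYYY
KYYYYY
YYKKKK
YYKKKK
YYYKKK
YRKKGG
YYYYYW
After op 4 fill(3,0,B) [30 cells changed]:
BBBBBB
BBBBBB
KBBBBB
BBKKKK
BBKKKK
BBBKKK
BRKKGG
BBBBBW

Answer: BBBBBB
BBBBBB
KBBBBB
BBKKKK
BBKKKK
BBBKKK
BRKKGG
BBBBBW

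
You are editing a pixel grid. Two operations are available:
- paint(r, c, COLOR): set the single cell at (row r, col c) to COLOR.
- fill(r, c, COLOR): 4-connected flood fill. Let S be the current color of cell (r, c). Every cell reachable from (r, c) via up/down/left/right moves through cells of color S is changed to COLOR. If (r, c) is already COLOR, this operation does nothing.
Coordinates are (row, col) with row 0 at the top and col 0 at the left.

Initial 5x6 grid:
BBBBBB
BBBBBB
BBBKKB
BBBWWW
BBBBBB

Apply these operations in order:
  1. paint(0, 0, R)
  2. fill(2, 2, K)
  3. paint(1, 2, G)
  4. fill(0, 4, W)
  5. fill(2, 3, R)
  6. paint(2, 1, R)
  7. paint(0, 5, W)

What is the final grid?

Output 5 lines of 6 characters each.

Answer: RRRRRW
RRGRRR
RRRRRR
RRRRRR
RRRRRR

Derivation:
After op 1 paint(0,0,R):
RBBBBB
BBBBBB
BBBKKB
BBBWWW
BBBBBB
After op 2 fill(2,2,K) [24 cells changed]:
RKKKKK
KKKKKK
KKKKKK
KKKWWW
KKKKKK
After op 3 paint(1,2,G):
RKKKKK
KKGKKK
KKKKKK
KKKWWW
KKKKKK
After op 4 fill(0,4,W) [25 cells changed]:
RWWWWW
WWGWWW
WWWWWW
WWWWWW
WWWWWW
After op 5 fill(2,3,R) [28 cells changed]:
RRRRRR
RRGRRR
RRRRRR
RRRRRR
RRRRRR
After op 6 paint(2,1,R):
RRRRRR
RRGRRR
RRRRRR
RRRRRR
RRRRRR
After op 7 paint(0,5,W):
RRRRRW
RRGRRR
RRRRRR
RRRRRR
RRRRRR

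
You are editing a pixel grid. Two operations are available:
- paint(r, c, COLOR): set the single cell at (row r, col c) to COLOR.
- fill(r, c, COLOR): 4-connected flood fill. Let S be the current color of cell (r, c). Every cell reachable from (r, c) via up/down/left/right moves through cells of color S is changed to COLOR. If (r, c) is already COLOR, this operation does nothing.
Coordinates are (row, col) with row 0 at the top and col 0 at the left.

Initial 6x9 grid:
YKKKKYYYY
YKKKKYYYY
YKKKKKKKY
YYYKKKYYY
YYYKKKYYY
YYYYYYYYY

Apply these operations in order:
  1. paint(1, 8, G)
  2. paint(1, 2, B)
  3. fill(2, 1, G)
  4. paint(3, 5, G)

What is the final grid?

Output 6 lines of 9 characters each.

Answer: YGGGGYYYY
YGBGGYYYG
YGGGGGGGY
YYYGGGYYY
YYYGGGYYY
YYYYYYYYY

Derivation:
After op 1 paint(1,8,G):
YKKKKYYYY
YKKKKYYYG
YKKKKKKKY
YYYKKKYYY
YYYKKKYYY
YYYYYYYYY
After op 2 paint(1,2,B):
YKKKKYYYY
YKBKKYYYG
YKKKKKKKY
YYYKKKYYY
YYYKKKYYY
YYYYYYYYY
After op 3 fill(2,1,G) [20 cells changed]:
YGGGGYYYY
YGBGGYYYG
YGGGGGGGY
YYYGGGYYY
YYYGGGYYY
YYYYYYYYY
After op 4 paint(3,5,G):
YGGGGYYYY
YGBGGYYYG
YGGGGGGGY
YYYGGGYYY
YYYGGGYYY
YYYYYYYYY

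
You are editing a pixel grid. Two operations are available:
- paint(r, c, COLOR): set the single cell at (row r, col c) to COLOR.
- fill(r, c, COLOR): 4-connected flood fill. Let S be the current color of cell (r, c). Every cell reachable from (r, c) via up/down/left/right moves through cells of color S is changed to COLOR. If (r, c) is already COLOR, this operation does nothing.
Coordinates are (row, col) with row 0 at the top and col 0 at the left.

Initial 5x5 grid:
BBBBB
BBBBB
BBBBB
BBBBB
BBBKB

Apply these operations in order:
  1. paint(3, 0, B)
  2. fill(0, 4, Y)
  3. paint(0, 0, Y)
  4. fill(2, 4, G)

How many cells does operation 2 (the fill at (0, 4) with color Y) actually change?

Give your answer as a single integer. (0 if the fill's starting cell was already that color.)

Answer: 24

Derivation:
After op 1 paint(3,0,B):
BBBBB
BBBBB
BBBBB
BBBBB
BBBKB
After op 2 fill(0,4,Y) [24 cells changed]:
YYYYY
YYYYY
YYYYY
YYYYY
YYYKY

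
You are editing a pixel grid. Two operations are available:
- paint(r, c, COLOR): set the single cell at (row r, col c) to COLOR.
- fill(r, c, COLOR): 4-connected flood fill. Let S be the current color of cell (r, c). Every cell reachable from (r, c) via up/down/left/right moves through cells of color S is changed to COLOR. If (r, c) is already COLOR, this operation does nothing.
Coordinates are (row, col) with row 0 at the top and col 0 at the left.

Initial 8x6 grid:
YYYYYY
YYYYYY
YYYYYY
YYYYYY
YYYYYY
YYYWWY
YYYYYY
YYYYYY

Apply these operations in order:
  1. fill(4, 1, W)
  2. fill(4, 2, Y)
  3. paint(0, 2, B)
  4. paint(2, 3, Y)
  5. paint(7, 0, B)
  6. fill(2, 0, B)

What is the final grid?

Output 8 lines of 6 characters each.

Answer: BBBBBB
BBBBBB
BBBBBB
BBBBBB
BBBBBB
BBBBBB
BBBBBB
BBBBBB

Derivation:
After op 1 fill(4,1,W) [46 cells changed]:
WWWWWW
WWWWWW
WWWWWW
WWWWWW
WWWWWW
WWWWWW
WWWWWW
WWWWWW
After op 2 fill(4,2,Y) [48 cells changed]:
YYYYYY
YYYYYY
YYYYYY
YYYYYY
YYYYYY
YYYYYY
YYYYYY
YYYYYY
After op 3 paint(0,2,B):
YYBYYY
YYYYYY
YYYYYY
YYYYYY
YYYYYY
YYYYYY
YYYYYY
YYYYYY
After op 4 paint(2,3,Y):
YYBYYY
YYYYYY
YYYYYY
YYYYYY
YYYYYY
YYYYYY
YYYYYY
YYYYYY
After op 5 paint(7,0,B):
YYBYYY
YYYYYY
YYYYYY
YYYYYY
YYYYYY
YYYYYY
YYYYYY
BYYYYY
After op 6 fill(2,0,B) [46 cells changed]:
BBBBBB
BBBBBB
BBBBBB
BBBBBB
BBBBBB
BBBBBB
BBBBBB
BBBBBB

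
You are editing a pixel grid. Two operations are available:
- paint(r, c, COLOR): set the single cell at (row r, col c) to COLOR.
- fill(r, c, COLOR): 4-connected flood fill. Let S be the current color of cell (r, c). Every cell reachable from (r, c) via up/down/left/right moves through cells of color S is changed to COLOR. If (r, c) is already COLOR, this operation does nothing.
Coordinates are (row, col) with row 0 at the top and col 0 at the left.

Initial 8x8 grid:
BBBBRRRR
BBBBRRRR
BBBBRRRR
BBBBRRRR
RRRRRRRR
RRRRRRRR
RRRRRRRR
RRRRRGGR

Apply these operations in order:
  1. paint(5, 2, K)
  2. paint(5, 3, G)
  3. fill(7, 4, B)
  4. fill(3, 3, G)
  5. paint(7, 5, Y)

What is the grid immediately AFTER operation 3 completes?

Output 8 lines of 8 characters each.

After op 1 paint(5,2,K):
BBBBRRRR
BBBBRRRR
BBBBRRRR
BBBBRRRR
RRRRRRRR
RRKRRRRR
RRRRRRRR
RRRRRGGR
After op 2 paint(5,3,G):
BBBBRRRR
BBBBRRRR
BBBBRRRR
BBBBRRRR
RRRRRRRR
RRKGRRRR
RRRRRRRR
RRRRRGGR
After op 3 fill(7,4,B) [44 cells changed]:
BBBBBBBB
BBBBBBBB
BBBBBBBB
BBBBBBBB
BBBBBBBB
BBKGBBBB
BBBBBBBB
BBBBBGGB

Answer: BBBBBBBB
BBBBBBBB
BBBBBBBB
BBBBBBBB
BBBBBBBB
BBKGBBBB
BBBBBBBB
BBBBBGGB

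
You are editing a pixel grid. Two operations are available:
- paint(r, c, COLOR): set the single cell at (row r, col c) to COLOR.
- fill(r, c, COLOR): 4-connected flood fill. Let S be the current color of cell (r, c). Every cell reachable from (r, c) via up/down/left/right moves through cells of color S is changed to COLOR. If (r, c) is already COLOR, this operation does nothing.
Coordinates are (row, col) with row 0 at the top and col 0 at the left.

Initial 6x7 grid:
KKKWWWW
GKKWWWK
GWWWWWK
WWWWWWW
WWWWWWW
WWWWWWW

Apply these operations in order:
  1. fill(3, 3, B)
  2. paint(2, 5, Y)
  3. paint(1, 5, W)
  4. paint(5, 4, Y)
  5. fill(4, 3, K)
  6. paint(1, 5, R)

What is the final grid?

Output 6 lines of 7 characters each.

Answer: KKKKKKK
GKKKKRK
GKKKKYK
KKKKKKK
KKKKKKK
KKKKYKK

Derivation:
After op 1 fill(3,3,B) [33 cells changed]:
KKKBBBB
GKKBBBK
GBBBBBK
BBBBBBB
BBBBBBB
BBBBBBB
After op 2 paint(2,5,Y):
KKKBBBB
GKKBBBK
GBBBBYK
BBBBBBB
BBBBBBB
BBBBBBB
After op 3 paint(1,5,W):
KKKBBBB
GKKBBWK
GBBBBYK
BBBBBBB
BBBBBBB
BBBBBBB
After op 4 paint(5,4,Y):
KKKBBBB
GKKBBWK
GBBBBYK
BBBBBBB
BBBBBBB
BBBBYBB
After op 5 fill(4,3,K) [30 cells changed]:
KKKKKKK
GKKKKWK
GKKKKYK
KKKKKKK
KKKKKKK
KKKKYKK
After op 6 paint(1,5,R):
KKKKKKK
GKKKKRK
GKKKKYK
KKKKKKK
KKKKKKK
KKKKYKK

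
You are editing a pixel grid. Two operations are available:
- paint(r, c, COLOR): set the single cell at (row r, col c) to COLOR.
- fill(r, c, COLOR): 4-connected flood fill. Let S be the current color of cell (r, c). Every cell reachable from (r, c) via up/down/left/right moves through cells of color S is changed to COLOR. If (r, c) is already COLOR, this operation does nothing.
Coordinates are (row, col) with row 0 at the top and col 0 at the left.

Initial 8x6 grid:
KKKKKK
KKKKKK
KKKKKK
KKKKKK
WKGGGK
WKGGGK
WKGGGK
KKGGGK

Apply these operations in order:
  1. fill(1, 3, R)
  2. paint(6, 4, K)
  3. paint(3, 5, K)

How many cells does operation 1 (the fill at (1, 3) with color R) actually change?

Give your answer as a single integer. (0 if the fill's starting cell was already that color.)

After op 1 fill(1,3,R) [33 cells changed]:
RRRRRR
RRRRRR
RRRRRR
RRRRRR
WRGGGR
WRGGGR
WRGGGR
RRGGGR

Answer: 33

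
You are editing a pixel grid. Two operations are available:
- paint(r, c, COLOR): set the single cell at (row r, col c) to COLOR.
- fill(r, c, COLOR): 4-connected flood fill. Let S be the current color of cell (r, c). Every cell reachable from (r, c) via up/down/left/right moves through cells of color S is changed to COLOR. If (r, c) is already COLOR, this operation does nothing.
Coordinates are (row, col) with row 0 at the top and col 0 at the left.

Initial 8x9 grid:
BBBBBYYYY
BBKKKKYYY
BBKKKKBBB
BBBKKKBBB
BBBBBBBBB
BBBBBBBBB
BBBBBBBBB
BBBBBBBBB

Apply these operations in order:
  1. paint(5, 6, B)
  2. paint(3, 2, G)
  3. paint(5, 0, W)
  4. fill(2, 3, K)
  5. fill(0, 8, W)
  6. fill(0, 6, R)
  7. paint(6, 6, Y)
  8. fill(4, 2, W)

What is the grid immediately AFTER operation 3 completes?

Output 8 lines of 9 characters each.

After op 1 paint(5,6,B):
BBBBBYYYY
BBKKKKYYY
BBKKKKBBB
BBBKKKBBB
BBBBBBBBB
BBBBBBBBB
BBBBBBBBB
BBBBBBBBB
After op 2 paint(3,2,G):
BBBBBYYYY
BBKKKKYYY
BBKKKKBBB
BBGKKKBBB
BBBBBBBBB
BBBBBBBBB
BBBBBBBBB
BBBBBBBBB
After op 3 paint(5,0,W):
BBBBBYYYY
BBKKKKYYY
BBKKKKBBB
BBGKKKBBB
BBBBBBBBB
WBBBBBBBB
BBBBBBBBB
BBBBBBBBB

Answer: BBBBBYYYY
BBKKKKYYY
BBKKKKBBB
BBGKKKBBB
BBBBBBBBB
WBBBBBBBB
BBBBBBBBB
BBBBBBBBB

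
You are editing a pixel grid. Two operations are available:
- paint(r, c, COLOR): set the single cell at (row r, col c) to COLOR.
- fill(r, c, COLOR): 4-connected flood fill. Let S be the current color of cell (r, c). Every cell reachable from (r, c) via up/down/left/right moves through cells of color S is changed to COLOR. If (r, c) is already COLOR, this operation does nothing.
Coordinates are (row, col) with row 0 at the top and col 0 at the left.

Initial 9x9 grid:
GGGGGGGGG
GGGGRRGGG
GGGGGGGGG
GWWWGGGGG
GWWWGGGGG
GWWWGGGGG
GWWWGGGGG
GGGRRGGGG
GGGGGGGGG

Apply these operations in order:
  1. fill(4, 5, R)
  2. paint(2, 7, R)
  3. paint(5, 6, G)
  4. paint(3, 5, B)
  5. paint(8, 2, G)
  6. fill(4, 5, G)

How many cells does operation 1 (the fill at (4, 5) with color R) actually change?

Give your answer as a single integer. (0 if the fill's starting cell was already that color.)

After op 1 fill(4,5,R) [65 cells changed]:
RRRRRRRRR
RRRRRRRRR
RRRRRRRRR
RWWWRRRRR
RWWWRRRRR
RWWWRRRRR
RWWWRRRRR
RRRRRRRRR
RRRRRRRRR

Answer: 65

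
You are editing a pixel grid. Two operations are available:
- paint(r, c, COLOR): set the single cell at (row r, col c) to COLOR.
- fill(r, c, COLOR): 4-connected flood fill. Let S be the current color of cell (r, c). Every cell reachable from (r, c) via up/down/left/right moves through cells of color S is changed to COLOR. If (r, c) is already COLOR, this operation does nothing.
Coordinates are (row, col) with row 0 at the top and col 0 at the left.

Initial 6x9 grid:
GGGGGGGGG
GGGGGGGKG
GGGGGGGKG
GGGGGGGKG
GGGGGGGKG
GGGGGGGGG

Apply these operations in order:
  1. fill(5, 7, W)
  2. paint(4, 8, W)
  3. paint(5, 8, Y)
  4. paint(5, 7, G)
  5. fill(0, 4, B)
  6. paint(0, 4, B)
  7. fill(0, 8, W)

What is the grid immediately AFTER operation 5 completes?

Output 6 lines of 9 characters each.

Answer: BBBBBBBBB
BBBBBBBKB
BBBBBBBKB
BBBBBBBKB
BBBBBBBKB
BBBBBBBGY

Derivation:
After op 1 fill(5,7,W) [50 cells changed]:
WWWWWWWWW
WWWWWWWKW
WWWWWWWKW
WWWWWWWKW
WWWWWWWKW
WWWWWWWWW
After op 2 paint(4,8,W):
WWWWWWWWW
WWWWWWWKW
WWWWWWWKW
WWWWWWWKW
WWWWWWWKW
WWWWWWWWW
After op 3 paint(5,8,Y):
WWWWWWWWW
WWWWWWWKW
WWWWWWWKW
WWWWWWWKW
WWWWWWWKW
WWWWWWWWY
After op 4 paint(5,7,G):
WWWWWWWWW
WWWWWWWKW
WWWWWWWKW
WWWWWWWKW
WWWWWWWKW
WWWWWWWGY
After op 5 fill(0,4,B) [48 cells changed]:
BBBBBBBBB
BBBBBBBKB
BBBBBBBKB
BBBBBBBKB
BBBBBBBKB
BBBBBBBGY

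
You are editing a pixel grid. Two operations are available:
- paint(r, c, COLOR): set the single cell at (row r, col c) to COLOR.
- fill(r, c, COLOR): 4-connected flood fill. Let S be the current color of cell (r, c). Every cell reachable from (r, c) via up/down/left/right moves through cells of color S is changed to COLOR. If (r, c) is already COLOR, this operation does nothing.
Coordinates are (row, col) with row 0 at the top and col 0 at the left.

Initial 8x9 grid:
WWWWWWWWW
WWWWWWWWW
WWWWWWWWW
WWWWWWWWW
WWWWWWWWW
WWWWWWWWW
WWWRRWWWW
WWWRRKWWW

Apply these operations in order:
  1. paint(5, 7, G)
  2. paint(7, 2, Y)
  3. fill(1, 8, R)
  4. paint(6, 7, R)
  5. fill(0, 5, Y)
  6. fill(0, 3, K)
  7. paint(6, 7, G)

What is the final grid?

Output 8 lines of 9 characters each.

After op 1 paint(5,7,G):
WWWWWWWWW
WWWWWWWWW
WWWWWWWWW
WWWWWWWWW
WWWWWWWWW
WWWWWWWGW
WWWRRWWWW
WWWRRKWWW
After op 2 paint(7,2,Y):
WWWWWWWWW
WWWWWWWWW
WWWWWWWWW
WWWWWWWWW
WWWWWWWWW
WWWWWWWGW
WWWRRWWWW
WWYRRKWWW
After op 3 fill(1,8,R) [65 cells changed]:
RRRRRRRRR
RRRRRRRRR
RRRRRRRRR
RRRRRRRRR
RRRRRRRRR
RRRRRRRGR
RRRRRRRRR
RRYRRKRRR
After op 4 paint(6,7,R):
RRRRRRRRR
RRRRRRRRR
RRRRRRRRR
RRRRRRRRR
RRRRRRRRR
RRRRRRRGR
RRRRRRRRR
RRYRRKRRR
After op 5 fill(0,5,Y) [69 cells changed]:
YYYYYYYYY
YYYYYYYYY
YYYYYYYYY
YYYYYYYYY
YYYYYYYYY
YYYYYYYGY
YYYYYYYYY
YYYYYKYYY
After op 6 fill(0,3,K) [70 cells changed]:
KKKKKKKKK
KKKKKKKKK
KKKKKKKKK
KKKKKKKKK
KKKKKKKKK
KKKKKKKGK
KKKKKKKKK
KKKKKKKKK
After op 7 paint(6,7,G):
KKKKKKKKK
KKKKKKKKK
KKKKKKKKK
KKKKKKKKK
KKKKKKKKK
KKKKKKKGK
KKKKKKKGK
KKKKKKKKK

Answer: KKKKKKKKK
KKKKKKKKK
KKKKKKKKK
KKKKKKKKK
KKKKKKKKK
KKKKKKKGK
KKKKKKKGK
KKKKKKKKK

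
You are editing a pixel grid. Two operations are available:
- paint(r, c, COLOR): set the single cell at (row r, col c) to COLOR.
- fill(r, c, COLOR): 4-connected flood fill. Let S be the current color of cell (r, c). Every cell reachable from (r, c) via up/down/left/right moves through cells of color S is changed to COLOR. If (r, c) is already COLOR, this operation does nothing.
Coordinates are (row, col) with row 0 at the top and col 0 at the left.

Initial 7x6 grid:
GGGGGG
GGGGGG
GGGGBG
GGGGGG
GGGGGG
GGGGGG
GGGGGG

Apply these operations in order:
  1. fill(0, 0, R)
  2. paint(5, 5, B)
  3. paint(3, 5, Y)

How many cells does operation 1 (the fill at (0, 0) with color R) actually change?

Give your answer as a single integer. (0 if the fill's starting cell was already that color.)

Answer: 41

Derivation:
After op 1 fill(0,0,R) [41 cells changed]:
RRRRRR
RRRRRR
RRRRBR
RRRRRR
RRRRRR
RRRRRR
RRRRRR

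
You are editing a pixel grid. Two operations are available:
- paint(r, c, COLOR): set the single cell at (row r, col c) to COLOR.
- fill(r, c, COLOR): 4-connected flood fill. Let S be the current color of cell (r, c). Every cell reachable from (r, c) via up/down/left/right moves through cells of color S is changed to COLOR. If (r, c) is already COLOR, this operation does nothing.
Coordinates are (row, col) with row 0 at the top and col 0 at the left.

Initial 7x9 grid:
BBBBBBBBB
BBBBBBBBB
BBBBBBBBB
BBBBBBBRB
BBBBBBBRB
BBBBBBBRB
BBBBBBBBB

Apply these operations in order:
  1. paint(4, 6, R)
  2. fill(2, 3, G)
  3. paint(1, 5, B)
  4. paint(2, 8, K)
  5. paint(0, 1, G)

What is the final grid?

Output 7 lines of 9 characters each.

After op 1 paint(4,6,R):
BBBBBBBBB
BBBBBBBBB
BBBBBBBBB
BBBBBBBRB
BBBBBBRRB
BBBBBBBRB
BBBBBBBBB
After op 2 fill(2,3,G) [59 cells changed]:
GGGGGGGGG
GGGGGGGGG
GGGGGGGGG
GGGGGGGRG
GGGGGGRRG
GGGGGGGRG
GGGGGGGGG
After op 3 paint(1,5,B):
GGGGGGGGG
GGGGGBGGG
GGGGGGGGG
GGGGGGGRG
GGGGGGRRG
GGGGGGGRG
GGGGGGGGG
After op 4 paint(2,8,K):
GGGGGGGGG
GGGGGBGGG
GGGGGGGGK
GGGGGGGRG
GGGGGGRRG
GGGGGGGRG
GGGGGGGGG
After op 5 paint(0,1,G):
GGGGGGGGG
GGGGGBGGG
GGGGGGGGK
GGGGGGGRG
GGGGGGRRG
GGGGGGGRG
GGGGGGGGG

Answer: GGGGGGGGG
GGGGGBGGG
GGGGGGGGK
GGGGGGGRG
GGGGGGRRG
GGGGGGGRG
GGGGGGGGG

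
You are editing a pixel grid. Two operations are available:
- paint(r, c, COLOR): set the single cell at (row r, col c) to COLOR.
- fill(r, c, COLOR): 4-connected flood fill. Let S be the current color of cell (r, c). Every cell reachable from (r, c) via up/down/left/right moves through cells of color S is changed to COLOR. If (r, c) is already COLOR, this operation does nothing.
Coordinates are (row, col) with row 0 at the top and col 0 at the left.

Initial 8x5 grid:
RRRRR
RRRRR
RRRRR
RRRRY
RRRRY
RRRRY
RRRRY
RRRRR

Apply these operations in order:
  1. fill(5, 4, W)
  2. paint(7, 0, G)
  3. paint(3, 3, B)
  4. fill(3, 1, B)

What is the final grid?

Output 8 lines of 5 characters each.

After op 1 fill(5,4,W) [4 cells changed]:
RRRRR
RRRRR
RRRRR
RRRRW
RRRRW
RRRRW
RRRRW
RRRRR
After op 2 paint(7,0,G):
RRRRR
RRRRR
RRRRR
RRRRW
RRRRW
RRRRW
RRRRW
GRRRR
After op 3 paint(3,3,B):
RRRRR
RRRRR
RRRRR
RRRBW
RRRRW
RRRRW
RRRRW
GRRRR
After op 4 fill(3,1,B) [34 cells changed]:
BBBBB
BBBBB
BBBBB
BBBBW
BBBBW
BBBBW
BBBBW
GBBBB

Answer: BBBBB
BBBBB
BBBBB
BBBBW
BBBBW
BBBBW
BBBBW
GBBBB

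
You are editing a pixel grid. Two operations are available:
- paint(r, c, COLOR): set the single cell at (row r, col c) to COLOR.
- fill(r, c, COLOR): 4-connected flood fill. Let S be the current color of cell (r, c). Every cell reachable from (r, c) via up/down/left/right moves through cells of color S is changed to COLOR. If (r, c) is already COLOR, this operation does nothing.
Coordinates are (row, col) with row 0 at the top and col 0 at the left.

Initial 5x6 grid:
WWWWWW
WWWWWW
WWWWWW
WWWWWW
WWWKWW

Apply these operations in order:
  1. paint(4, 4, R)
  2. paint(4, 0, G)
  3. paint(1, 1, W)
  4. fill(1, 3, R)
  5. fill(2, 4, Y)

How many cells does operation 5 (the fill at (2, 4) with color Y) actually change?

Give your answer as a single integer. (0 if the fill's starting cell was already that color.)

After op 1 paint(4,4,R):
WWWWWW
WWWWWW
WWWWWW
WWWWWW
WWWKRW
After op 2 paint(4,0,G):
WWWWWW
WWWWWW
WWWWWW
WWWWWW
GWWKRW
After op 3 paint(1,1,W):
WWWWWW
WWWWWW
WWWWWW
WWWWWW
GWWKRW
After op 4 fill(1,3,R) [27 cells changed]:
RRRRRR
RRRRRR
RRRRRR
RRRRRR
GRRKRR
After op 5 fill(2,4,Y) [28 cells changed]:
YYYYYY
YYYYYY
YYYYYY
YYYYYY
GYYKYY

Answer: 28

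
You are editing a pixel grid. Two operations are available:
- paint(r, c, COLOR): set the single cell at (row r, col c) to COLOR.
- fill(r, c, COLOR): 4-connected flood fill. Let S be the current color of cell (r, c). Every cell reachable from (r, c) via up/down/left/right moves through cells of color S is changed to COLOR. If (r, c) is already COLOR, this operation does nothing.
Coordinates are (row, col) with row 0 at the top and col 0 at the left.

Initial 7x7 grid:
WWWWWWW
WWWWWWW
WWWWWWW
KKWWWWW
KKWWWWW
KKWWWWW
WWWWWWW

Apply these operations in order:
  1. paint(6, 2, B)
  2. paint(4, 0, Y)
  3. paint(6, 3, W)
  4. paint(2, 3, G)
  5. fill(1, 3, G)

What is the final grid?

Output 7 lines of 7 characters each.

After op 1 paint(6,2,B):
WWWWWWW
WWWWWWW
WWWWWWW
KKWWWWW
KKWWWWW
KKWWWWW
WWBWWWW
After op 2 paint(4,0,Y):
WWWWWWW
WWWWWWW
WWWWWWW
KKWWWWW
YKWWWWW
KKWWWWW
WWBWWWW
After op 3 paint(6,3,W):
WWWWWWW
WWWWWWW
WWWWWWW
KKWWWWW
YKWWWWW
KKWWWWW
WWBWWWW
After op 4 paint(2,3,G):
WWWWWWW
WWWWWWW
WWWGWWW
KKWWWWW
YKWWWWW
KKWWWWW
WWBWWWW
After op 5 fill(1,3,G) [39 cells changed]:
GGGGGGG
GGGGGGG
GGGGGGG
KKGGGGG
YKGGGGG
KKGGGGG
WWBGGGG

Answer: GGGGGGG
GGGGGGG
GGGGGGG
KKGGGGG
YKGGGGG
KKGGGGG
WWBGGGG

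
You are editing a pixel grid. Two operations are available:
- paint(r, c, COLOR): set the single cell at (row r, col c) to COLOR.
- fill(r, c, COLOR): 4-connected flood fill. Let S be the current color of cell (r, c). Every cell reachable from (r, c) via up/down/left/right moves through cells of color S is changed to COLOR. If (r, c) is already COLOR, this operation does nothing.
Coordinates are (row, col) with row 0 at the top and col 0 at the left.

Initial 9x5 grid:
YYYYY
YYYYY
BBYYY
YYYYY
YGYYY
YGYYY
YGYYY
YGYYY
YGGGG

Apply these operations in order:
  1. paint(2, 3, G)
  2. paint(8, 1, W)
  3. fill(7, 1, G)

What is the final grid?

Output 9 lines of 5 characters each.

After op 1 paint(2,3,G):
YYYYY
YYYYY
BBYGY
YYYYY
YGYYY
YGYYY
YGYYY
YGYYY
YGGGG
After op 2 paint(8,1,W):
YYYYY
YYYYY
BBYGY
YYYYY
YGYYY
YGYYY
YGYYY
YGYYY
YWGGG
After op 3 fill(7,1,G) [0 cells changed]:
YYYYY
YYYYY
BBYGY
YYYYY
YGYYY
YGYYY
YGYYY
YGYYY
YWGGG

Answer: YYYYY
YYYYY
BBYGY
YYYYY
YGYYY
YGYYY
YGYYY
YGYYY
YWGGG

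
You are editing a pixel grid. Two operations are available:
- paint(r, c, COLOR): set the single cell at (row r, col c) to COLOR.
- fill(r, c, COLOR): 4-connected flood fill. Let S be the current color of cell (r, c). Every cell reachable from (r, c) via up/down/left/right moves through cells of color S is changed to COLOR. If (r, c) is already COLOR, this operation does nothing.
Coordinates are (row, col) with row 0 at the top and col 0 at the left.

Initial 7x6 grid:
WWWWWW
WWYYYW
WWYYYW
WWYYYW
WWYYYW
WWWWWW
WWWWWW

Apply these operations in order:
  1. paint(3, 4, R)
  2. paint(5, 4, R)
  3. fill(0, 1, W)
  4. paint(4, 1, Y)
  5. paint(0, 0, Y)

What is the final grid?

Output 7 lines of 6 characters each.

After op 1 paint(3,4,R):
WWWWWW
WWYYYW
WWYYYW
WWYYRW
WWYYYW
WWWWWW
WWWWWW
After op 2 paint(5,4,R):
WWWWWW
WWYYYW
WWYYYW
WWYYRW
WWYYYW
WWWWRW
WWWWWW
After op 3 fill(0,1,W) [0 cells changed]:
WWWWWW
WWYYYW
WWYYYW
WWYYRW
WWYYYW
WWWWRW
WWWWWW
After op 4 paint(4,1,Y):
WWWWWW
WWYYYW
WWYYYW
WWYYRW
WYYYYW
WWWWRW
WWWWWW
After op 5 paint(0,0,Y):
YWWWWW
WWYYYW
WWYYYW
WWYYRW
WYYYYW
WWWWRW
WWWWWW

Answer: YWWWWW
WWYYYW
WWYYYW
WWYYRW
WYYYYW
WWWWRW
WWWWWW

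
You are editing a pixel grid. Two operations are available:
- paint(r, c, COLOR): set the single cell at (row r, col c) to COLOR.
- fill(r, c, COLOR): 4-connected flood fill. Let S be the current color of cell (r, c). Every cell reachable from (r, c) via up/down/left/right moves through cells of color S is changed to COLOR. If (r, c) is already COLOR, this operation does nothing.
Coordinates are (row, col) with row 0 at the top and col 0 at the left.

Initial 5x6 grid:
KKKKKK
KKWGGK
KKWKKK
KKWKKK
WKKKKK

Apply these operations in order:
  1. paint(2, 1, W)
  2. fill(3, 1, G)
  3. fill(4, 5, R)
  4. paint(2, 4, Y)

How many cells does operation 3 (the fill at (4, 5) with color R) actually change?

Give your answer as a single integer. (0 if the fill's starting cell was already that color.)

Answer: 25

Derivation:
After op 1 paint(2,1,W):
KKKKKK
KKWGGK
KWWKKK
KKWKKK
WKKKKK
After op 2 fill(3,1,G) [23 cells changed]:
GGGGGG
GGWGGG
GWWGGG
GGWGGG
WGGGGG
After op 3 fill(4,5,R) [25 cells changed]:
RRRRRR
RRWRRR
RWWRRR
RRWRRR
WRRRRR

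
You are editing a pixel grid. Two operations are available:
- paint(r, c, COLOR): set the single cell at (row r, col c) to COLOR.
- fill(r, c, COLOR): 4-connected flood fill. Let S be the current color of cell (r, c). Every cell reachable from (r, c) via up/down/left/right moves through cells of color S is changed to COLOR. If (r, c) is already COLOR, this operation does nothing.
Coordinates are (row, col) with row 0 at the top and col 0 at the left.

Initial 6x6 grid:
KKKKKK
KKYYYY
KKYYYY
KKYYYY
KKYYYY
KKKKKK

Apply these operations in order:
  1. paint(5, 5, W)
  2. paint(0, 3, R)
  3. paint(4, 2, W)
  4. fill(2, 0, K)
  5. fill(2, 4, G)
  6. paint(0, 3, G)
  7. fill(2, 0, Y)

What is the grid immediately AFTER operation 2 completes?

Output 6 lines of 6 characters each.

After op 1 paint(5,5,W):
KKKKKK
KKYYYY
KKYYYY
KKYYYY
KKYYYY
KKKKKW
After op 2 paint(0,3,R):
KKKRKK
KKYYYY
KKYYYY
KKYYYY
KKYYYY
KKKKKW

Answer: KKKRKK
KKYYYY
KKYYYY
KKYYYY
KKYYYY
KKKKKW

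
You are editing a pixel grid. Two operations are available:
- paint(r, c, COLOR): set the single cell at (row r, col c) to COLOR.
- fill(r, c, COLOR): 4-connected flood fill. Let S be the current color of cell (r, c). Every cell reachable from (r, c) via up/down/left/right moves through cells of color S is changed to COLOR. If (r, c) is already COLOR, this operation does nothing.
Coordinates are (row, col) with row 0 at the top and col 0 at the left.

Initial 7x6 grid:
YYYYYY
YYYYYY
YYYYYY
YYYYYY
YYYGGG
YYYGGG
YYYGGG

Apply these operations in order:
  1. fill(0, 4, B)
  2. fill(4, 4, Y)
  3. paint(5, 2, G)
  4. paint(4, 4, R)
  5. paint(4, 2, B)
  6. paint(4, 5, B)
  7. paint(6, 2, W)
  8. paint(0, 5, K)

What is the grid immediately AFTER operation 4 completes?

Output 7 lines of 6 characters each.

After op 1 fill(0,4,B) [33 cells changed]:
BBBBBB
BBBBBB
BBBBBB
BBBBBB
BBBGGG
BBBGGG
BBBGGG
After op 2 fill(4,4,Y) [9 cells changed]:
BBBBBB
BBBBBB
BBBBBB
BBBBBB
BBBYYY
BBBYYY
BBBYYY
After op 3 paint(5,2,G):
BBBBBB
BBBBBB
BBBBBB
BBBBBB
BBBYYY
BBGYYY
BBBYYY
After op 4 paint(4,4,R):
BBBBBB
BBBBBB
BBBBBB
BBBBBB
BBBYRY
BBGYYY
BBBYYY

Answer: BBBBBB
BBBBBB
BBBBBB
BBBBBB
BBBYRY
BBGYYY
BBBYYY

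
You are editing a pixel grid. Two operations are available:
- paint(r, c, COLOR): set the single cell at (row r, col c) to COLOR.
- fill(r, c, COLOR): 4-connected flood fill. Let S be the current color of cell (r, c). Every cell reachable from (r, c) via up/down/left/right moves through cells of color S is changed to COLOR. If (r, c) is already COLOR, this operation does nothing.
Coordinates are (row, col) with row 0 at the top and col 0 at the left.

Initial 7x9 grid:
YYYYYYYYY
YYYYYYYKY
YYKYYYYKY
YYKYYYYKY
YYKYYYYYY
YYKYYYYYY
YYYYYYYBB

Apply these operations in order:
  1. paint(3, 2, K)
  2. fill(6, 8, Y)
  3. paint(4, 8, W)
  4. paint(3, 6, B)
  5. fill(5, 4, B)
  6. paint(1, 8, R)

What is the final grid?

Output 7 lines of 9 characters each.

Answer: BBBBBBBBB
BBBBBBBKR
BBKBBBBKB
BBKBBBBKB
BBKBBBBBW
BBKBBBBBB
BBBBBBBBB

Derivation:
After op 1 paint(3,2,K):
YYYYYYYYY
YYYYYYYKY
YYKYYYYKY
YYKYYYYKY
YYKYYYYYY
YYKYYYYYY
YYYYYYYBB
After op 2 fill(6,8,Y) [2 cells changed]:
YYYYYYYYY
YYYYYYYKY
YYKYYYYKY
YYKYYYYKY
YYKYYYYYY
YYKYYYYYY
YYYYYYYYY
After op 3 paint(4,8,W):
YYYYYYYYY
YYYYYYYKY
YYKYYYYKY
YYKYYYYKY
YYKYYYYYW
YYKYYYYYY
YYYYYYYYY
After op 4 paint(3,6,B):
YYYYYYYYY
YYYYYYYKY
YYKYYYYKY
YYKYYYBKY
YYKYYYYYW
YYKYYYYYY
YYYYYYYYY
After op 5 fill(5,4,B) [54 cells changed]:
BBBBBBBBB
BBBBBBBKB
BBKBBBBKB
BBKBBBBKB
BBKBBBBBW
BBKBBBBBB
BBBBBBBBB
After op 6 paint(1,8,R):
BBBBBBBBB
BBBBBBBKR
BBKBBBBKB
BBKBBBBKB
BBKBBBBBW
BBKBBBBBB
BBBBBBBBB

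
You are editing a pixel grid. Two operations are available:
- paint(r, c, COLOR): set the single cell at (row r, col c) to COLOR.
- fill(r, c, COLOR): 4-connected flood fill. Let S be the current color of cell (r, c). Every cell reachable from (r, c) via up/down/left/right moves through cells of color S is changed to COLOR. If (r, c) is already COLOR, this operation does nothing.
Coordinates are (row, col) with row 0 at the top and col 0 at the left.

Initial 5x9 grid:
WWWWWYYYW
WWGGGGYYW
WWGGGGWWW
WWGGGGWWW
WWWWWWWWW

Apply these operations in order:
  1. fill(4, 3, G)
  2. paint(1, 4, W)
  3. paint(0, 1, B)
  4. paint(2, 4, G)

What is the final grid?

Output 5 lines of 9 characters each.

Answer: GBGGGYYYG
GGGGWGYYG
GGGGGGGGG
GGGGGGGGG
GGGGGGGGG

Derivation:
After op 1 fill(4,3,G) [28 cells changed]:
GGGGGYYYG
GGGGGGYYG
GGGGGGGGG
GGGGGGGGG
GGGGGGGGG
After op 2 paint(1,4,W):
GGGGGYYYG
GGGGWGYYG
GGGGGGGGG
GGGGGGGGG
GGGGGGGGG
After op 3 paint(0,1,B):
GBGGGYYYG
GGGGWGYYG
GGGGGGGGG
GGGGGGGGG
GGGGGGGGG
After op 4 paint(2,4,G):
GBGGGYYYG
GGGGWGYYG
GGGGGGGGG
GGGGGGGGG
GGGGGGGGG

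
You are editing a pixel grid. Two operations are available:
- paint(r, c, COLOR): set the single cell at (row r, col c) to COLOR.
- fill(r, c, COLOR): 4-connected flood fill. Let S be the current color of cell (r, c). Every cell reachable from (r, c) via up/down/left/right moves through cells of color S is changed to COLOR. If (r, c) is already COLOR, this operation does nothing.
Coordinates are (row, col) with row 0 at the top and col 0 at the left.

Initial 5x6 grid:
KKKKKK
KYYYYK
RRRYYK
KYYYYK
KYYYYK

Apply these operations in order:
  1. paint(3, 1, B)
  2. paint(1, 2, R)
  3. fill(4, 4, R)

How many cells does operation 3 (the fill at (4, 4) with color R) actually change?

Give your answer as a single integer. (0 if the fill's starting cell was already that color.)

After op 1 paint(3,1,B):
KKKKKK
KYYYYK
RRRYYK
KBYYYK
KYYYYK
After op 2 paint(1,2,R):
KKKKKK
KYRYYK
RRRYYK
KBYYYK
KYYYYK
After op 3 fill(4,4,R) [11 cells changed]:
KKKKKK
KYRRRK
RRRRRK
KBRRRK
KRRRRK

Answer: 11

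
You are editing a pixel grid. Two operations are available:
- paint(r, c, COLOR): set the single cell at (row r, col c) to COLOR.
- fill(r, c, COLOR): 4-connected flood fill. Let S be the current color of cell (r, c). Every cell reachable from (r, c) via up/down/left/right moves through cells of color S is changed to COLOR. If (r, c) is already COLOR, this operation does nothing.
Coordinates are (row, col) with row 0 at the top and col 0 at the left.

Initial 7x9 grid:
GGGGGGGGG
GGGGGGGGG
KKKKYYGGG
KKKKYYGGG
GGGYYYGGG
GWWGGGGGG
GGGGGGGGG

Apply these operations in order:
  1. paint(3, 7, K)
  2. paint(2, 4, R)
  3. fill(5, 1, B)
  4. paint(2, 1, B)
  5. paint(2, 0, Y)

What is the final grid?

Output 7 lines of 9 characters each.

After op 1 paint(3,7,K):
GGGGGGGGG
GGGGGGGGG
KKKKYYGGG
KKKKYYGKG
GGGYYYGGG
GWWGGGGGG
GGGGGGGGG
After op 2 paint(2,4,R):
GGGGGGGGG
GGGGGGGGG
KKKKRYGGG
KKKKYYGKG
GGGYYYGGG
GWWGGGGGG
GGGGGGGGG
After op 3 fill(5,1,B) [2 cells changed]:
GGGGGGGGG
GGGGGGGGG
KKKKRYGGG
KKKKYYGKG
GGGYYYGGG
GBBGGGGGG
GGGGGGGGG
After op 4 paint(2,1,B):
GGGGGGGGG
GGGGGGGGG
KBKKRYGGG
KKKKYYGKG
GGGYYYGGG
GBBGGGGGG
GGGGGGGGG
After op 5 paint(2,0,Y):
GGGGGGGGG
GGGGGGGGG
YBKKRYGGG
KKKKYYGKG
GGGYYYGGG
GBBGGGGGG
GGGGGGGGG

Answer: GGGGGGGGG
GGGGGGGGG
YBKKRYGGG
KKKKYYGKG
GGGYYYGGG
GBBGGGGGG
GGGGGGGGG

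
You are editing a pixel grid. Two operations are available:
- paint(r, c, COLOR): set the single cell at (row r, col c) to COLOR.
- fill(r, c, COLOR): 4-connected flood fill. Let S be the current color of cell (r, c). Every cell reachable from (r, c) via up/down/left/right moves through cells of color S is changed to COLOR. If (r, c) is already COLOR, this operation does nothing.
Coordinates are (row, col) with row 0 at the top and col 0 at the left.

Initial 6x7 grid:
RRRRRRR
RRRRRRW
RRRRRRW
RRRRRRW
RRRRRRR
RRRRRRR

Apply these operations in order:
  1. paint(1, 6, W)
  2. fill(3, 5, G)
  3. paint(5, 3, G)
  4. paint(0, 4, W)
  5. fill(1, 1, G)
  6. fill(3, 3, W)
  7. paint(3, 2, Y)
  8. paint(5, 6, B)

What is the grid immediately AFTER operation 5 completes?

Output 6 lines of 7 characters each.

After op 1 paint(1,6,W):
RRRRRRR
RRRRRRW
RRRRRRW
RRRRRRW
RRRRRRR
RRRRRRR
After op 2 fill(3,5,G) [39 cells changed]:
GGGGGGG
GGGGGGW
GGGGGGW
GGGGGGW
GGGGGGG
GGGGGGG
After op 3 paint(5,3,G):
GGGGGGG
GGGGGGW
GGGGGGW
GGGGGGW
GGGGGGG
GGGGGGG
After op 4 paint(0,4,W):
GGGGWGG
GGGGGGW
GGGGGGW
GGGGGGW
GGGGGGG
GGGGGGG
After op 5 fill(1,1,G) [0 cells changed]:
GGGGWGG
GGGGGGW
GGGGGGW
GGGGGGW
GGGGGGG
GGGGGGG

Answer: GGGGWGG
GGGGGGW
GGGGGGW
GGGGGGW
GGGGGGG
GGGGGGG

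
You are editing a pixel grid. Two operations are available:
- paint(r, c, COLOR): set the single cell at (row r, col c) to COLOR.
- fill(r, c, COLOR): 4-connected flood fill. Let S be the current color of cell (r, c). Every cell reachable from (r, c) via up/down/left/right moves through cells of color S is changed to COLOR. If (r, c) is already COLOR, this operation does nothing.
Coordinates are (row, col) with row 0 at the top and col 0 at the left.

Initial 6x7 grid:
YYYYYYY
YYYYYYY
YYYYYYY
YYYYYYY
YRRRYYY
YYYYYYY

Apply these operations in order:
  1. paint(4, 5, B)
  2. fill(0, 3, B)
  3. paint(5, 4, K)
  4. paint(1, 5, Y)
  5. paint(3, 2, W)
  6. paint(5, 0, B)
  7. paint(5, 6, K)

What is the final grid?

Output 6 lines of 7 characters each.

Answer: BBBBBBB
BBBBBYB
BBBBBBB
BBWBBBB
BRRRBBB
BBBBKBK

Derivation:
After op 1 paint(4,5,B):
YYYYYYY
YYYYYYY
YYYYYYY
YYYYYYY
YRRRYBY
YYYYYYY
After op 2 fill(0,3,B) [38 cells changed]:
BBBBBBB
BBBBBBB
BBBBBBB
BBBBBBB
BRRRBBB
BBBBBBB
After op 3 paint(5,4,K):
BBBBBBB
BBBBBBB
BBBBBBB
BBBBBBB
BRRRBBB
BBBBKBB
After op 4 paint(1,5,Y):
BBBBBBB
BBBBBYB
BBBBBBB
BBBBBBB
BRRRBBB
BBBBKBB
After op 5 paint(3,2,W):
BBBBBBB
BBBBBYB
BBBBBBB
BBWBBBB
BRRRBBB
BBBBKBB
After op 6 paint(5,0,B):
BBBBBBB
BBBBBYB
BBBBBBB
BBWBBBB
BRRRBBB
BBBBKBB
After op 7 paint(5,6,K):
BBBBBBB
BBBBBYB
BBBBBBB
BBWBBBB
BRRRBBB
BBBBKBK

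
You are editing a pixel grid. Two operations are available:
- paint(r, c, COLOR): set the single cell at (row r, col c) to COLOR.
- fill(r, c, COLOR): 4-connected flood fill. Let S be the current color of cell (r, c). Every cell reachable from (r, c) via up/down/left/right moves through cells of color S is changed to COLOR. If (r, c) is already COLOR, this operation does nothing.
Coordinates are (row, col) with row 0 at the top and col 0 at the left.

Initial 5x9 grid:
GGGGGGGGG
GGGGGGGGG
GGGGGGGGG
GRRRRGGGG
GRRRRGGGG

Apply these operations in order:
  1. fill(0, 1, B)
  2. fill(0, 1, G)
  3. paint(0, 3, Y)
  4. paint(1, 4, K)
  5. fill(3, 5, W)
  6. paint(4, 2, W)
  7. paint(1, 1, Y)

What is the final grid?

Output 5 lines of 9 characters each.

After op 1 fill(0,1,B) [37 cells changed]:
BBBBBBBBB
BBBBBBBBB
BBBBBBBBB
BRRRRBBBB
BRRRRBBBB
After op 2 fill(0,1,G) [37 cells changed]:
GGGGGGGGG
GGGGGGGGG
GGGGGGGGG
GRRRRGGGG
GRRRRGGGG
After op 3 paint(0,3,Y):
GGGYGGGGG
GGGGGGGGG
GGGGGGGGG
GRRRRGGGG
GRRRRGGGG
After op 4 paint(1,4,K):
GGGYGGGGG
GGGGKGGGG
GGGGGGGGG
GRRRRGGGG
GRRRRGGGG
After op 5 fill(3,5,W) [35 cells changed]:
WWWYWWWWW
WWWWKWWWW
WWWWWWWWW
WRRRRWWWW
WRRRRWWWW
After op 6 paint(4,2,W):
WWWYWWWWW
WWWWKWWWW
WWWWWWWWW
WRRRRWWWW
WRWRRWWWW
After op 7 paint(1,1,Y):
WWWYWWWWW
WYWWKWWWW
WWWWWWWWW
WRRRRWWWW
WRWRRWWWW

Answer: WWWYWWWWW
WYWWKWWWW
WWWWWWWWW
WRRRRWWWW
WRWRRWWWW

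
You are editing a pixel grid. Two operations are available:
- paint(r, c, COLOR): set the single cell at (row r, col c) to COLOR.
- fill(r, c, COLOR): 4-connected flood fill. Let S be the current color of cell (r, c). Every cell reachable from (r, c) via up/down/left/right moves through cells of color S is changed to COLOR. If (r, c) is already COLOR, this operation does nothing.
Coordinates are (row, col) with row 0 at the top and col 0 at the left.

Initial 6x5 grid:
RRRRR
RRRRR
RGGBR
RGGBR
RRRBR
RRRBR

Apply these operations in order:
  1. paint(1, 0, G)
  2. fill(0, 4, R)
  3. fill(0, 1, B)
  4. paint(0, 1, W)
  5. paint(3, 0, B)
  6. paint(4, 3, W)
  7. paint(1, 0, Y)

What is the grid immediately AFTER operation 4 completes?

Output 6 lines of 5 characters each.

Answer: BWBBB
GBBBB
RGGBB
RGGBB
RRRBB
RRRBB

Derivation:
After op 1 paint(1,0,G):
RRRRR
GRRRR
RGGBR
RGGBR
RRRBR
RRRBR
After op 2 fill(0,4,R) [0 cells changed]:
RRRRR
GRRRR
RGGBR
RGGBR
RRRBR
RRRBR
After op 3 fill(0,1,B) [13 cells changed]:
BBBBB
GBBBB
RGGBB
RGGBB
RRRBB
RRRBB
After op 4 paint(0,1,W):
BWBBB
GBBBB
RGGBB
RGGBB
RRRBB
RRRBB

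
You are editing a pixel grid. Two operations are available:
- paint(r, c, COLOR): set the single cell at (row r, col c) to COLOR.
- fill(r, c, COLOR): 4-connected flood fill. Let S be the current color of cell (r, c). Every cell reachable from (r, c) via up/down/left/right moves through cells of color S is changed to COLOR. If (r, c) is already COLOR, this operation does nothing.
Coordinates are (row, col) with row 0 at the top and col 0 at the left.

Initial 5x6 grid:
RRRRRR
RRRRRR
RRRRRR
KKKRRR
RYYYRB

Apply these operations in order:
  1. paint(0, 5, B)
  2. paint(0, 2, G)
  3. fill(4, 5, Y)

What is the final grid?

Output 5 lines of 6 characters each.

Answer: RRGRRB
RRRRRR
RRRRRR
KKKRRR
RYYYRY

Derivation:
After op 1 paint(0,5,B):
RRRRRB
RRRRRR
RRRRRR
KKKRRR
RYYYRB
After op 2 paint(0,2,G):
RRGRRB
RRRRRR
RRRRRR
KKKRRR
RYYYRB
After op 3 fill(4,5,Y) [1 cells changed]:
RRGRRB
RRRRRR
RRRRRR
KKKRRR
RYYYRY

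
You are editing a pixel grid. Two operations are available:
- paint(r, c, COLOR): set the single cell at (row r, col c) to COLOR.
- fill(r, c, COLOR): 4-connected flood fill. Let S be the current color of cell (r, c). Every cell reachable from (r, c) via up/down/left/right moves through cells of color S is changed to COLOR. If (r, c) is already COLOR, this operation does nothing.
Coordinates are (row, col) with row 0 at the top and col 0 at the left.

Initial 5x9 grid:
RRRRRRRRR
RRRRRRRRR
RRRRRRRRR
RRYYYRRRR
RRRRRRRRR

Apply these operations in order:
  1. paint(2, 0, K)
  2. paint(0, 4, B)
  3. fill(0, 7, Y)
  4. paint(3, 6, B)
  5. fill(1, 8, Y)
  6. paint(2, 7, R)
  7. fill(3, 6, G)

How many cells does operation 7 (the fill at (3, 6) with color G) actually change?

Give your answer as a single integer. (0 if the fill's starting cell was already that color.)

After op 1 paint(2,0,K):
RRRRRRRRR
RRRRRRRRR
KRRRRRRRR
RRYYYRRRR
RRRRRRRRR
After op 2 paint(0,4,B):
RRRRBRRRR
RRRRRRRRR
KRRRRRRRR
RRYYYRRRR
RRRRRRRRR
After op 3 fill(0,7,Y) [40 cells changed]:
YYYYBYYYY
YYYYYYYYY
KYYYYYYYY
YYYYYYYYY
YYYYYYYYY
After op 4 paint(3,6,B):
YYYYBYYYY
YYYYYYYYY
KYYYYYYYY
YYYYYYBYY
YYYYYYYYY
After op 5 fill(1,8,Y) [0 cells changed]:
YYYYBYYYY
YYYYYYYYY
KYYYYYYYY
YYYYYYBYY
YYYYYYYYY
After op 6 paint(2,7,R):
YYYYBYYYY
YYYYYYYYY
KYYYYYYRY
YYYYYYBYY
YYYYYYYYY
After op 7 fill(3,6,G) [1 cells changed]:
YYYYBYYYY
YYYYYYYYY
KYYYYYYRY
YYYYYYGYY
YYYYYYYYY

Answer: 1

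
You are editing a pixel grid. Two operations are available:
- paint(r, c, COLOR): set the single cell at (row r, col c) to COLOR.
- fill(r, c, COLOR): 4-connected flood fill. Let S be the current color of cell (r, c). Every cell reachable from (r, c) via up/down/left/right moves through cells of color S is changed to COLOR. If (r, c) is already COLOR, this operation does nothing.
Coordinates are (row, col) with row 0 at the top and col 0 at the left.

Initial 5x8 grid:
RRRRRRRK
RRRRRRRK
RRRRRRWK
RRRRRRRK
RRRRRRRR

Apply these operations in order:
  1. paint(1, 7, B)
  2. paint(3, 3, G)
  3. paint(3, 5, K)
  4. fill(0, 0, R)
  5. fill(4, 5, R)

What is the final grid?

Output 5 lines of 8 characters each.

Answer: RRRRRRRK
RRRRRRRB
RRRRRRWK
RRRGRKRK
RRRRRRRR

Derivation:
After op 1 paint(1,7,B):
RRRRRRRK
RRRRRRRB
RRRRRRWK
RRRRRRRK
RRRRRRRR
After op 2 paint(3,3,G):
RRRRRRRK
RRRRRRRB
RRRRRRWK
RRRGRRRK
RRRRRRRR
After op 3 paint(3,5,K):
RRRRRRRK
RRRRRRRB
RRRRRRWK
RRRGRKRK
RRRRRRRR
After op 4 fill(0,0,R) [0 cells changed]:
RRRRRRRK
RRRRRRRB
RRRRRRWK
RRRGRKRK
RRRRRRRR
After op 5 fill(4,5,R) [0 cells changed]:
RRRRRRRK
RRRRRRRB
RRRRRRWK
RRRGRKRK
RRRRRRRR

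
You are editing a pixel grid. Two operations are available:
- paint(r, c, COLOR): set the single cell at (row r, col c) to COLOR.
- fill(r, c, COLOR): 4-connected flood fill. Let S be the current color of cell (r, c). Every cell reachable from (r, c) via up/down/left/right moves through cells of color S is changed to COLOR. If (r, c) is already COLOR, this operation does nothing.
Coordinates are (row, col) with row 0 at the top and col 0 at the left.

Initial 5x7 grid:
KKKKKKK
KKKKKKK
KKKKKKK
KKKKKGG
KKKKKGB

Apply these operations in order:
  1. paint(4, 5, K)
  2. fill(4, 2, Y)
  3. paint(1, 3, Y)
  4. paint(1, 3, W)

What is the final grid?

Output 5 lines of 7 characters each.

Answer: YYYYYYY
YYYWYYY
YYYYYYY
YYYYYGG
YYYYYYB

Derivation:
After op 1 paint(4,5,K):
KKKKKKK
KKKKKKK
KKKKKKK
KKKKKGG
KKKKKKB
After op 2 fill(4,2,Y) [32 cells changed]:
YYYYYYY
YYYYYYY
YYYYYYY
YYYYYGG
YYYYYYB
After op 3 paint(1,3,Y):
YYYYYYY
YYYYYYY
YYYYYYY
YYYYYGG
YYYYYYB
After op 4 paint(1,3,W):
YYYYYYY
YYYWYYY
YYYYYYY
YYYYYGG
YYYYYYB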